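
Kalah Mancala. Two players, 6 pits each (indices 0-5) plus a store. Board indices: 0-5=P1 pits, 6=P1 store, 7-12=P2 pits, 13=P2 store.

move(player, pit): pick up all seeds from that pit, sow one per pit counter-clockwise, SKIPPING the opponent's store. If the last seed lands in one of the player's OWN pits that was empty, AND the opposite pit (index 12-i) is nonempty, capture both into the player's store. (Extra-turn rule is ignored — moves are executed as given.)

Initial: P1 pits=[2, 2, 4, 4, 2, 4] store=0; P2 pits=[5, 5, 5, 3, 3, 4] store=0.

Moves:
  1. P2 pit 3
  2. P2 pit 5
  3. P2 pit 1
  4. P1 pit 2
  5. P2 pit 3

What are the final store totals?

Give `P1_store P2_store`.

Move 1: P2 pit3 -> P1=[2,2,4,4,2,4](0) P2=[5,5,5,0,4,5](1)
Move 2: P2 pit5 -> P1=[3,3,5,5,2,4](0) P2=[5,5,5,0,4,0](2)
Move 3: P2 pit1 -> P1=[3,3,5,5,2,4](0) P2=[5,0,6,1,5,1](3)
Move 4: P1 pit2 -> P1=[3,3,0,6,3,5](1) P2=[6,0,6,1,5,1](3)
Move 5: P2 pit3 -> P1=[3,3,0,6,3,5](1) P2=[6,0,6,0,6,1](3)

Answer: 1 3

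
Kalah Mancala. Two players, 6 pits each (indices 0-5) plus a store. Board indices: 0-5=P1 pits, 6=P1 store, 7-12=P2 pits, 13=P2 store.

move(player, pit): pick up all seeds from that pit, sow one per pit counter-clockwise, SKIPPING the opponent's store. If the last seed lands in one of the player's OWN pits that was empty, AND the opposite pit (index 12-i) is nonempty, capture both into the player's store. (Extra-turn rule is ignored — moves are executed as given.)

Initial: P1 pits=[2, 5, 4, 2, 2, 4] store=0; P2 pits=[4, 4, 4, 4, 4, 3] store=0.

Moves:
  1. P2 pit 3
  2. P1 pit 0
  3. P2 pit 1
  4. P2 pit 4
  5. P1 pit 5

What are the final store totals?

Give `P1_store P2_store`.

Move 1: P2 pit3 -> P1=[3,5,4,2,2,4](0) P2=[4,4,4,0,5,4](1)
Move 2: P1 pit0 -> P1=[0,6,5,3,2,4](0) P2=[4,4,4,0,5,4](1)
Move 3: P2 pit1 -> P1=[0,6,5,3,2,4](0) P2=[4,0,5,1,6,5](1)
Move 4: P2 pit4 -> P1=[1,7,6,4,2,4](0) P2=[4,0,5,1,0,6](2)
Move 5: P1 pit5 -> P1=[1,7,6,4,2,0](1) P2=[5,1,6,1,0,6](2)

Answer: 1 2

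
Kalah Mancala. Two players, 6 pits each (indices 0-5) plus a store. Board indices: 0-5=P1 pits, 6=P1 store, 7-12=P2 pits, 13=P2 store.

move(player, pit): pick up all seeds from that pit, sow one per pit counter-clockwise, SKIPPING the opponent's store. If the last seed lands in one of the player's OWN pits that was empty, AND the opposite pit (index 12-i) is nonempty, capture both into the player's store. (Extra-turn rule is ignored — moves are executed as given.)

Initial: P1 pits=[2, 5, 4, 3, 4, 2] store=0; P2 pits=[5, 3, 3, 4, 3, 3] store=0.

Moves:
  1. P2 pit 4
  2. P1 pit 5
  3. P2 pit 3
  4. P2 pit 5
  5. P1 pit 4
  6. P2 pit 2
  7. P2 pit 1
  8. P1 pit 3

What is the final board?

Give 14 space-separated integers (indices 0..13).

Move 1: P2 pit4 -> P1=[3,5,4,3,4,2](0) P2=[5,3,3,4,0,4](1)
Move 2: P1 pit5 -> P1=[3,5,4,3,4,0](1) P2=[6,3,3,4,0,4](1)
Move 3: P2 pit3 -> P1=[4,5,4,3,4,0](1) P2=[6,3,3,0,1,5](2)
Move 4: P2 pit5 -> P1=[5,6,5,4,4,0](1) P2=[6,3,3,0,1,0](3)
Move 5: P1 pit4 -> P1=[5,6,5,4,0,1](2) P2=[7,4,3,0,1,0](3)
Move 6: P2 pit2 -> P1=[0,6,5,4,0,1](2) P2=[7,4,0,1,2,0](9)
Move 7: P2 pit1 -> P1=[0,6,5,4,0,1](2) P2=[7,0,1,2,3,1](9)
Move 8: P1 pit3 -> P1=[0,6,5,0,1,2](3) P2=[8,0,1,2,3,1](9)

Answer: 0 6 5 0 1 2 3 8 0 1 2 3 1 9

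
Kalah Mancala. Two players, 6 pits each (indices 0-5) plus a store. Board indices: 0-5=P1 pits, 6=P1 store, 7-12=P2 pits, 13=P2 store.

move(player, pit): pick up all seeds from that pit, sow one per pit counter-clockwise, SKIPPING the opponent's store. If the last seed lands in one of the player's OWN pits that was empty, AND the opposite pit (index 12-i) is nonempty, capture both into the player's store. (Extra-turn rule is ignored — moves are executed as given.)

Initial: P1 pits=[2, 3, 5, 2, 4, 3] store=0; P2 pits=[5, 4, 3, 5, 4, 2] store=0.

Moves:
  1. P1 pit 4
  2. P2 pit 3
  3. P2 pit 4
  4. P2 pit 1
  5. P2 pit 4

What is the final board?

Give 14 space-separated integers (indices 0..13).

Answer: 4 5 6 2 0 4 1 6 0 4 1 0 6 3

Derivation:
Move 1: P1 pit4 -> P1=[2,3,5,2,0,4](1) P2=[6,5,3,5,4,2](0)
Move 2: P2 pit3 -> P1=[3,4,5,2,0,4](1) P2=[6,5,3,0,5,3](1)
Move 3: P2 pit4 -> P1=[4,5,6,2,0,4](1) P2=[6,5,3,0,0,4](2)
Move 4: P2 pit1 -> P1=[4,5,6,2,0,4](1) P2=[6,0,4,1,1,5](3)
Move 5: P2 pit4 -> P1=[4,5,6,2,0,4](1) P2=[6,0,4,1,0,6](3)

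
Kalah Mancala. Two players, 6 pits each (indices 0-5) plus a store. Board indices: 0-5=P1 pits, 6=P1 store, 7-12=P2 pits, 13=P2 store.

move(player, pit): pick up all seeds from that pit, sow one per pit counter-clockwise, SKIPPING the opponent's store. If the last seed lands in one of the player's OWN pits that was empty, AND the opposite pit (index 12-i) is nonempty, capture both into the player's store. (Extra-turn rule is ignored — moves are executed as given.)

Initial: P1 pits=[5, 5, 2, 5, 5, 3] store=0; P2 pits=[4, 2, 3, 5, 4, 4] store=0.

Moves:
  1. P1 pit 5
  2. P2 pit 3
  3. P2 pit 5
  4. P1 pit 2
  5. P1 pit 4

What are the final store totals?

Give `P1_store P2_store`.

Answer: 8 2

Derivation:
Move 1: P1 pit5 -> P1=[5,5,2,5,5,0](1) P2=[5,3,3,5,4,4](0)
Move 2: P2 pit3 -> P1=[6,6,2,5,5,0](1) P2=[5,3,3,0,5,5](1)
Move 3: P2 pit5 -> P1=[7,7,3,6,5,0](1) P2=[5,3,3,0,5,0](2)
Move 4: P1 pit2 -> P1=[7,7,0,7,6,0](7) P2=[0,3,3,0,5,0](2)
Move 5: P1 pit4 -> P1=[7,7,0,7,0,1](8) P2=[1,4,4,1,5,0](2)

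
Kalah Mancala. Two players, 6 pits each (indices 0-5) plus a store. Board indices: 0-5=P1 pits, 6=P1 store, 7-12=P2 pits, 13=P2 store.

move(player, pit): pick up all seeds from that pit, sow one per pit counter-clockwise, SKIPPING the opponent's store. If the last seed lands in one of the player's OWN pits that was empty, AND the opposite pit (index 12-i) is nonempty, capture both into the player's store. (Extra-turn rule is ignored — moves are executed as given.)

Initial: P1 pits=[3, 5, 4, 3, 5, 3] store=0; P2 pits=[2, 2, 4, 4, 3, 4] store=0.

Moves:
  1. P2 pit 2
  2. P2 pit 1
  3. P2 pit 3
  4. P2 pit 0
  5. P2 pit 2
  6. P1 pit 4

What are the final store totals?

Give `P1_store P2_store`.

Move 1: P2 pit2 -> P1=[3,5,4,3,5,3](0) P2=[2,2,0,5,4,5](1)
Move 2: P2 pit1 -> P1=[3,5,4,3,5,3](0) P2=[2,0,1,6,4,5](1)
Move 3: P2 pit3 -> P1=[4,6,5,3,5,3](0) P2=[2,0,1,0,5,6](2)
Move 4: P2 pit0 -> P1=[4,6,5,3,5,3](0) P2=[0,1,2,0,5,6](2)
Move 5: P2 pit2 -> P1=[4,6,5,3,5,3](0) P2=[0,1,0,1,6,6](2)
Move 6: P1 pit4 -> P1=[4,6,5,3,0,4](1) P2=[1,2,1,1,6,6](2)

Answer: 1 2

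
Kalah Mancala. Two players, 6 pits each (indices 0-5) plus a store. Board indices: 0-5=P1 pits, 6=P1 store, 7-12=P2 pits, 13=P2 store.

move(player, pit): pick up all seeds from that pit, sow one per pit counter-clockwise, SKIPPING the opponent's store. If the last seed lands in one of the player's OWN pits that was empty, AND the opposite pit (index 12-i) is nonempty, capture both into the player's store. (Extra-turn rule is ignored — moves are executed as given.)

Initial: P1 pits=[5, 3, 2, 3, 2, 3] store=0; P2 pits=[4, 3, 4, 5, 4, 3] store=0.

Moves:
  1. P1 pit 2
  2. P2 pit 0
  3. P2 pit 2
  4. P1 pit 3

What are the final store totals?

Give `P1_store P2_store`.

Answer: 1 1

Derivation:
Move 1: P1 pit2 -> P1=[5,3,0,4,3,3](0) P2=[4,3,4,5,4,3](0)
Move 2: P2 pit0 -> P1=[5,3,0,4,3,3](0) P2=[0,4,5,6,5,3](0)
Move 3: P2 pit2 -> P1=[6,3,0,4,3,3](0) P2=[0,4,0,7,6,4](1)
Move 4: P1 pit3 -> P1=[6,3,0,0,4,4](1) P2=[1,4,0,7,6,4](1)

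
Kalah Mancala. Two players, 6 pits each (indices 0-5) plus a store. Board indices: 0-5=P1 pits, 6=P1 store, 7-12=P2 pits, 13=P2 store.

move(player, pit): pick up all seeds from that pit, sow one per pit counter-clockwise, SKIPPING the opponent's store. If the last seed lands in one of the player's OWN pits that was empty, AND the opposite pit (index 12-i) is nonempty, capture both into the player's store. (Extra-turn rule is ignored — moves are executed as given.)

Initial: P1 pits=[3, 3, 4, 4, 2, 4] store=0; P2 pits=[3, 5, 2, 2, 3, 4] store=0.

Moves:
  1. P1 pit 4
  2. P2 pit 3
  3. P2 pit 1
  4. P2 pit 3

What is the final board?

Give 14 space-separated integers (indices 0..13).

Answer: 3 3 4 4 0 5 1 3 0 3 0 6 6 1

Derivation:
Move 1: P1 pit4 -> P1=[3,3,4,4,0,5](1) P2=[3,5,2,2,3,4](0)
Move 2: P2 pit3 -> P1=[3,3,4,4,0,5](1) P2=[3,5,2,0,4,5](0)
Move 3: P2 pit1 -> P1=[3,3,4,4,0,5](1) P2=[3,0,3,1,5,6](1)
Move 4: P2 pit3 -> P1=[3,3,4,4,0,5](1) P2=[3,0,3,0,6,6](1)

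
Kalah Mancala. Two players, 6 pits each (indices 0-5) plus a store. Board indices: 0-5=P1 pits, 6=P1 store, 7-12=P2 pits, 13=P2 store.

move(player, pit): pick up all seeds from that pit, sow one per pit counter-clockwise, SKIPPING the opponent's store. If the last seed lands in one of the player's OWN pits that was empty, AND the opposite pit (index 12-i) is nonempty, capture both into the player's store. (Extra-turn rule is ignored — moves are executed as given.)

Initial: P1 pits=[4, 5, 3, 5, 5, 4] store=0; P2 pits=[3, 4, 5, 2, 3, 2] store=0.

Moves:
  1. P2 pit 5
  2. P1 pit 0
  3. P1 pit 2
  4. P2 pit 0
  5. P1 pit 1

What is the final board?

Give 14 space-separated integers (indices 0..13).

Move 1: P2 pit5 -> P1=[5,5,3,5,5,4](0) P2=[3,4,5,2,3,0](1)
Move 2: P1 pit0 -> P1=[0,6,4,6,6,5](0) P2=[3,4,5,2,3,0](1)
Move 3: P1 pit2 -> P1=[0,6,0,7,7,6](1) P2=[3,4,5,2,3,0](1)
Move 4: P2 pit0 -> P1=[0,6,0,7,7,6](1) P2=[0,5,6,3,3,0](1)
Move 5: P1 pit1 -> P1=[0,0,1,8,8,7](2) P2=[1,5,6,3,3,0](1)

Answer: 0 0 1 8 8 7 2 1 5 6 3 3 0 1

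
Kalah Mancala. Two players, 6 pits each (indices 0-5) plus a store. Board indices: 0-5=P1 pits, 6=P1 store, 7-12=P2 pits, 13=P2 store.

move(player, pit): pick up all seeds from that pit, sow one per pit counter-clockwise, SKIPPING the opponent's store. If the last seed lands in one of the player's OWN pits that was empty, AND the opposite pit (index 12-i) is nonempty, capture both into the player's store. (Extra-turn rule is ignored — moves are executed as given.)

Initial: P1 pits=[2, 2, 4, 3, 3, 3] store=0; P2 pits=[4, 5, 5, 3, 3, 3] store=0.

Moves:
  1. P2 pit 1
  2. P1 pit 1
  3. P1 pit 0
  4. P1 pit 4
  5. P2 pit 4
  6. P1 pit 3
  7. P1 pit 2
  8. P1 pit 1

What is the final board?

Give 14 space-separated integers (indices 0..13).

Move 1: P2 pit1 -> P1=[2,2,4,3,3,3](0) P2=[4,0,6,4,4,4](1)
Move 2: P1 pit1 -> P1=[2,0,5,4,3,3](0) P2=[4,0,6,4,4,4](1)
Move 3: P1 pit0 -> P1=[0,1,6,4,3,3](0) P2=[4,0,6,4,4,4](1)
Move 4: P1 pit4 -> P1=[0,1,6,4,0,4](1) P2=[5,0,6,4,4,4](1)
Move 5: P2 pit4 -> P1=[1,2,6,4,0,4](1) P2=[5,0,6,4,0,5](2)
Move 6: P1 pit3 -> P1=[1,2,6,0,1,5](2) P2=[6,0,6,4,0,5](2)
Move 7: P1 pit2 -> P1=[1,2,0,1,2,6](3) P2=[7,1,6,4,0,5](2)
Move 8: P1 pit1 -> P1=[1,0,1,2,2,6](3) P2=[7,1,6,4,0,5](2)

Answer: 1 0 1 2 2 6 3 7 1 6 4 0 5 2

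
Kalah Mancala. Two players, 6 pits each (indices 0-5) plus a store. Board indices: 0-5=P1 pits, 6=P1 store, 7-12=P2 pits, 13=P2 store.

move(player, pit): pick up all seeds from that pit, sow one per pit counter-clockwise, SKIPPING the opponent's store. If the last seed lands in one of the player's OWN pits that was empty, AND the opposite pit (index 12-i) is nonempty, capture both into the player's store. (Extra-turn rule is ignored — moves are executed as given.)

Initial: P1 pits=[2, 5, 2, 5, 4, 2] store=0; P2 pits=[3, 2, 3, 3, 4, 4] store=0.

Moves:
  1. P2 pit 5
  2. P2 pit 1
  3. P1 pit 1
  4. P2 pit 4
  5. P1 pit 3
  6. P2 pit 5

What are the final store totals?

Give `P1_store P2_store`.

Answer: 2 3

Derivation:
Move 1: P2 pit5 -> P1=[3,6,3,5,4,2](0) P2=[3,2,3,3,4,0](1)
Move 2: P2 pit1 -> P1=[3,6,3,5,4,2](0) P2=[3,0,4,4,4,0](1)
Move 3: P1 pit1 -> P1=[3,0,4,6,5,3](1) P2=[4,0,4,4,4,0](1)
Move 4: P2 pit4 -> P1=[4,1,4,6,5,3](1) P2=[4,0,4,4,0,1](2)
Move 5: P1 pit3 -> P1=[4,1,4,0,6,4](2) P2=[5,1,5,4,0,1](2)
Move 6: P2 pit5 -> P1=[4,1,4,0,6,4](2) P2=[5,1,5,4,0,0](3)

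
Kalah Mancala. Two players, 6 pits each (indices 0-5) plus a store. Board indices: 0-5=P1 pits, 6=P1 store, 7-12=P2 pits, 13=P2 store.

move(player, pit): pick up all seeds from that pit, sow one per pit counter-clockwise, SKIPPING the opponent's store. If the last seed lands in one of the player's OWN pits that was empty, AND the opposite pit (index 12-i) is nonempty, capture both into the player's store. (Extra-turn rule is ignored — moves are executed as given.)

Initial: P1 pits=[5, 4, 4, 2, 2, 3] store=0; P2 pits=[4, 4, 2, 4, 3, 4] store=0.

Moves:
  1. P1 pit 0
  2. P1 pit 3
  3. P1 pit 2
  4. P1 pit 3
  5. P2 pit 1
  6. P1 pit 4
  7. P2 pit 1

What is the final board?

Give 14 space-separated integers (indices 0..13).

Answer: 0 5 0 0 0 7 3 6 0 5 6 4 5 0

Derivation:
Move 1: P1 pit0 -> P1=[0,5,5,3,3,4](0) P2=[4,4,2,4,3,4](0)
Move 2: P1 pit3 -> P1=[0,5,5,0,4,5](1) P2=[4,4,2,4,3,4](0)
Move 3: P1 pit2 -> P1=[0,5,0,1,5,6](2) P2=[5,4,2,4,3,4](0)
Move 4: P1 pit3 -> P1=[0,5,0,0,6,6](2) P2=[5,4,2,4,3,4](0)
Move 5: P2 pit1 -> P1=[0,5,0,0,6,6](2) P2=[5,0,3,5,4,5](0)
Move 6: P1 pit4 -> P1=[0,5,0,0,0,7](3) P2=[6,1,4,6,4,5](0)
Move 7: P2 pit1 -> P1=[0,5,0,0,0,7](3) P2=[6,0,5,6,4,5](0)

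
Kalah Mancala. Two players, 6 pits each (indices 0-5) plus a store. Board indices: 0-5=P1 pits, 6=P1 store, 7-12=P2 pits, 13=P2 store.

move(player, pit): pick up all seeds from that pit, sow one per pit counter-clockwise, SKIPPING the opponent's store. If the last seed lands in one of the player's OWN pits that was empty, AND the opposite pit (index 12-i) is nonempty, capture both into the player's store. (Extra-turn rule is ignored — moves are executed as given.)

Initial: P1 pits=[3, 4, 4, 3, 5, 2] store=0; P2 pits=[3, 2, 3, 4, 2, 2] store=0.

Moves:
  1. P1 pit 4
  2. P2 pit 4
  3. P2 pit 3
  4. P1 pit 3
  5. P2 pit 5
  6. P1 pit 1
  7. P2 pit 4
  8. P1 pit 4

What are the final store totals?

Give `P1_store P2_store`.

Move 1: P1 pit4 -> P1=[3,4,4,3,0,3](1) P2=[4,3,4,4,2,2](0)
Move 2: P2 pit4 -> P1=[3,4,4,3,0,3](1) P2=[4,3,4,4,0,3](1)
Move 3: P2 pit3 -> P1=[4,4,4,3,0,3](1) P2=[4,3,4,0,1,4](2)
Move 4: P1 pit3 -> P1=[4,4,4,0,1,4](2) P2=[4,3,4,0,1,4](2)
Move 5: P2 pit5 -> P1=[5,5,5,0,1,4](2) P2=[4,3,4,0,1,0](3)
Move 6: P1 pit1 -> P1=[5,0,6,1,2,5](3) P2=[4,3,4,0,1,0](3)
Move 7: P2 pit4 -> P1=[0,0,6,1,2,5](3) P2=[4,3,4,0,0,0](9)
Move 8: P1 pit4 -> P1=[0,0,6,1,0,6](4) P2=[4,3,4,0,0,0](9)

Answer: 4 9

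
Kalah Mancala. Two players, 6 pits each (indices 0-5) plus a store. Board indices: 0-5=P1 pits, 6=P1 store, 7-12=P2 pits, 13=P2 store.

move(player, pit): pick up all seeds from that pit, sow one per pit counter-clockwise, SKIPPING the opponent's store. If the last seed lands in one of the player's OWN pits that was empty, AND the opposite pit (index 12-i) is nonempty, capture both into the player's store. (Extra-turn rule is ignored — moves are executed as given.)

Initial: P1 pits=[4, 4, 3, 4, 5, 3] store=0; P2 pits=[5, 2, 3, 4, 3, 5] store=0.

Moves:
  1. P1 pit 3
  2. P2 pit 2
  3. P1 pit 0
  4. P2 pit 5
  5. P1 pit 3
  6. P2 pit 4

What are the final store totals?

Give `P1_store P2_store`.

Move 1: P1 pit3 -> P1=[4,4,3,0,6,4](1) P2=[6,2,3,4,3,5](0)
Move 2: P2 pit2 -> P1=[4,4,3,0,6,4](1) P2=[6,2,0,5,4,6](0)
Move 3: P1 pit0 -> P1=[0,5,4,1,7,4](1) P2=[6,2,0,5,4,6](0)
Move 4: P2 pit5 -> P1=[1,6,5,2,8,4](1) P2=[6,2,0,5,4,0](1)
Move 5: P1 pit3 -> P1=[1,6,5,0,9,5](1) P2=[6,2,0,5,4,0](1)
Move 6: P2 pit4 -> P1=[2,7,5,0,9,5](1) P2=[6,2,0,5,0,1](2)

Answer: 1 2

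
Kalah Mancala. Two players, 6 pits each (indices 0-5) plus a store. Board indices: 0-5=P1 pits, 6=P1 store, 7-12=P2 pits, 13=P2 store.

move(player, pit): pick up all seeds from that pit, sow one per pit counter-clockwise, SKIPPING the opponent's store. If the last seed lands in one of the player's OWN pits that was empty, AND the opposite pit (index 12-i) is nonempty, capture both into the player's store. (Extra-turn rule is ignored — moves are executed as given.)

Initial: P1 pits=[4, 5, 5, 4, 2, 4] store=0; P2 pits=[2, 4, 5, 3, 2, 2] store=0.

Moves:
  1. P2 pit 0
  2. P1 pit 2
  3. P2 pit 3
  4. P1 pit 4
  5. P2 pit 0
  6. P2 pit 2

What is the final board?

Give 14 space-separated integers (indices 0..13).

Answer: 5 6 1 5 0 6 2 0 6 0 1 4 4 2

Derivation:
Move 1: P2 pit0 -> P1=[4,5,5,4,2,4](0) P2=[0,5,6,3,2,2](0)
Move 2: P1 pit2 -> P1=[4,5,0,5,3,5](1) P2=[1,5,6,3,2,2](0)
Move 3: P2 pit3 -> P1=[4,5,0,5,3,5](1) P2=[1,5,6,0,3,3](1)
Move 4: P1 pit4 -> P1=[4,5,0,5,0,6](2) P2=[2,5,6,0,3,3](1)
Move 5: P2 pit0 -> P1=[4,5,0,5,0,6](2) P2=[0,6,7,0,3,3](1)
Move 6: P2 pit2 -> P1=[5,6,1,5,0,6](2) P2=[0,6,0,1,4,4](2)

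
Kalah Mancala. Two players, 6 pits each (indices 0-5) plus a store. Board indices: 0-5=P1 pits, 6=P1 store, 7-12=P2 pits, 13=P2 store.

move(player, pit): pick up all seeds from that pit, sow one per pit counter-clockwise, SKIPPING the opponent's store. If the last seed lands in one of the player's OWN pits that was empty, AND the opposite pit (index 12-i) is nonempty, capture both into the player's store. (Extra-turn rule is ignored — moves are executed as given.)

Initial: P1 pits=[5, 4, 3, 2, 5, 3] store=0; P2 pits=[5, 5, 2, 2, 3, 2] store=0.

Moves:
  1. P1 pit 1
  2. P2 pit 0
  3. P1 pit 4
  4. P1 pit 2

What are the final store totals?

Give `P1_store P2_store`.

Answer: 2 0

Derivation:
Move 1: P1 pit1 -> P1=[5,0,4,3,6,4](0) P2=[5,5,2,2,3,2](0)
Move 2: P2 pit0 -> P1=[5,0,4,3,6,4](0) P2=[0,6,3,3,4,3](0)
Move 3: P1 pit4 -> P1=[5,0,4,3,0,5](1) P2=[1,7,4,4,4,3](0)
Move 4: P1 pit2 -> P1=[5,0,0,4,1,6](2) P2=[1,7,4,4,4,3](0)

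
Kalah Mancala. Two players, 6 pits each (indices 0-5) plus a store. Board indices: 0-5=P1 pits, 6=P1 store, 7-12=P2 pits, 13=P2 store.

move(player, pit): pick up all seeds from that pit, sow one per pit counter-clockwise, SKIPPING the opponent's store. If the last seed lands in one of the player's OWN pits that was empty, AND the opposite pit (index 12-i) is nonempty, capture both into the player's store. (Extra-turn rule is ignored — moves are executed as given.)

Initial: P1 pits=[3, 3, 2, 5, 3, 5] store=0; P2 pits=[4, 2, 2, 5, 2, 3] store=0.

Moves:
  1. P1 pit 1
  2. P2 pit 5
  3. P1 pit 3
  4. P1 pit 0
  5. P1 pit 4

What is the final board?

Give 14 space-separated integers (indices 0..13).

Answer: 0 2 4 1 0 7 2 6 4 4 6 2 0 1

Derivation:
Move 1: P1 pit1 -> P1=[3,0,3,6,4,5](0) P2=[4,2,2,5,2,3](0)
Move 2: P2 pit5 -> P1=[4,1,3,6,4,5](0) P2=[4,2,2,5,2,0](1)
Move 3: P1 pit3 -> P1=[4,1,3,0,5,6](1) P2=[5,3,3,5,2,0](1)
Move 4: P1 pit0 -> P1=[0,2,4,1,6,6](1) P2=[5,3,3,5,2,0](1)
Move 5: P1 pit4 -> P1=[0,2,4,1,0,7](2) P2=[6,4,4,6,2,0](1)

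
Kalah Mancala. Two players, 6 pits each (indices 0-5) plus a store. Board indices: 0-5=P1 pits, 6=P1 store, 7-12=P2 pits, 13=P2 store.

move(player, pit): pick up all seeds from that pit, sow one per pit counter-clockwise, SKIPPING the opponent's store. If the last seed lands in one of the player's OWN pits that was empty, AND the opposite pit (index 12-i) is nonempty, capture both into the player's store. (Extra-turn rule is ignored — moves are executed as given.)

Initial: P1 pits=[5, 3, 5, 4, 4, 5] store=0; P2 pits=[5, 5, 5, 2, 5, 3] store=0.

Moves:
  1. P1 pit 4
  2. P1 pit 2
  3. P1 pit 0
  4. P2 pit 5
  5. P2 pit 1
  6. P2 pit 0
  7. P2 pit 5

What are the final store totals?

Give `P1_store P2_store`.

Answer: 2 4

Derivation:
Move 1: P1 pit4 -> P1=[5,3,5,4,0,6](1) P2=[6,6,5,2,5,3](0)
Move 2: P1 pit2 -> P1=[5,3,0,5,1,7](2) P2=[7,6,5,2,5,3](0)
Move 3: P1 pit0 -> P1=[0,4,1,6,2,8](2) P2=[7,6,5,2,5,3](0)
Move 4: P2 pit5 -> P1=[1,5,1,6,2,8](2) P2=[7,6,5,2,5,0](1)
Move 5: P2 pit1 -> P1=[2,5,1,6,2,8](2) P2=[7,0,6,3,6,1](2)
Move 6: P2 pit0 -> P1=[3,5,1,6,2,8](2) P2=[0,1,7,4,7,2](3)
Move 7: P2 pit5 -> P1=[4,5,1,6,2,8](2) P2=[0,1,7,4,7,0](4)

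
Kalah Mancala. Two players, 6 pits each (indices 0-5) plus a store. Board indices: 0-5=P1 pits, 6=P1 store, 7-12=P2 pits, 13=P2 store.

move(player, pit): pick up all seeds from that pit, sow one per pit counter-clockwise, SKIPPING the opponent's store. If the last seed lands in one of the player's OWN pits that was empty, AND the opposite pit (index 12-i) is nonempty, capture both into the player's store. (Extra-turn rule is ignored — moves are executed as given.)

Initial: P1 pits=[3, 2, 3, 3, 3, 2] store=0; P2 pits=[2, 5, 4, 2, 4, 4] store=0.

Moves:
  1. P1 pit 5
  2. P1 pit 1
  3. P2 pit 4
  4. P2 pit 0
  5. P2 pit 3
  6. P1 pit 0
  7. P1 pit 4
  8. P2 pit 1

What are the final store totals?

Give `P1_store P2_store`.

Answer: 2 3

Derivation:
Move 1: P1 pit5 -> P1=[3,2,3,3,3,0](1) P2=[3,5,4,2,4,4](0)
Move 2: P1 pit1 -> P1=[3,0,4,4,3,0](1) P2=[3,5,4,2,4,4](0)
Move 3: P2 pit4 -> P1=[4,1,4,4,3,0](1) P2=[3,5,4,2,0,5](1)
Move 4: P2 pit0 -> P1=[4,1,4,4,3,0](1) P2=[0,6,5,3,0,5](1)
Move 5: P2 pit3 -> P1=[4,1,4,4,3,0](1) P2=[0,6,5,0,1,6](2)
Move 6: P1 pit0 -> P1=[0,2,5,5,4,0](1) P2=[0,6,5,0,1,6](2)
Move 7: P1 pit4 -> P1=[0,2,5,5,0,1](2) P2=[1,7,5,0,1,6](2)
Move 8: P2 pit1 -> P1=[1,3,5,5,0,1](2) P2=[1,0,6,1,2,7](3)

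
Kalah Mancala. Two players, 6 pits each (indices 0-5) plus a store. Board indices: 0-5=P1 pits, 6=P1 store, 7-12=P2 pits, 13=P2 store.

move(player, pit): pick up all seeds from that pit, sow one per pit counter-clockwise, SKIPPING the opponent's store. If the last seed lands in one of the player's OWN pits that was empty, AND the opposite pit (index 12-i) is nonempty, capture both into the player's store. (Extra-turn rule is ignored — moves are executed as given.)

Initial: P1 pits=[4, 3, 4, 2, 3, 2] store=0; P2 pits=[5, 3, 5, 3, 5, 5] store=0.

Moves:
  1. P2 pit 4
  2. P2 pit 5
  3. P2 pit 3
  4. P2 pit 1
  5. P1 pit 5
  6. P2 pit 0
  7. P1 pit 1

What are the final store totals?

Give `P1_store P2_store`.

Answer: 2 4

Derivation:
Move 1: P2 pit4 -> P1=[5,4,5,2,3,2](0) P2=[5,3,5,3,0,6](1)
Move 2: P2 pit5 -> P1=[6,5,6,3,4,2](0) P2=[5,3,5,3,0,0](2)
Move 3: P2 pit3 -> P1=[6,5,6,3,4,2](0) P2=[5,3,5,0,1,1](3)
Move 4: P2 pit1 -> P1=[6,5,6,3,4,2](0) P2=[5,0,6,1,2,1](3)
Move 5: P1 pit5 -> P1=[6,5,6,3,4,0](1) P2=[6,0,6,1,2,1](3)
Move 6: P2 pit0 -> P1=[6,5,6,3,4,0](1) P2=[0,1,7,2,3,2](4)
Move 7: P1 pit1 -> P1=[6,0,7,4,5,1](2) P2=[0,1,7,2,3,2](4)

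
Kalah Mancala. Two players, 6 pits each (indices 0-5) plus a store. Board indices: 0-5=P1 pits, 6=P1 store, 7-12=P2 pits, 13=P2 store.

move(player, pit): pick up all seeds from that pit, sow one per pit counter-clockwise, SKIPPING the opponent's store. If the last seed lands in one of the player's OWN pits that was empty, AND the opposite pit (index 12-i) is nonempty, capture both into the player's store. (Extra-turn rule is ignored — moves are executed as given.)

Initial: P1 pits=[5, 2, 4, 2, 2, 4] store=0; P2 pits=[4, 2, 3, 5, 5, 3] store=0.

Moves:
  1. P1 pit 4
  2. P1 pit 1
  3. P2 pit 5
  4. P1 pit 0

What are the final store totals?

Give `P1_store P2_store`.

Answer: 2 1

Derivation:
Move 1: P1 pit4 -> P1=[5,2,4,2,0,5](1) P2=[4,2,3,5,5,3](0)
Move 2: P1 pit1 -> P1=[5,0,5,3,0,5](1) P2=[4,2,3,5,5,3](0)
Move 3: P2 pit5 -> P1=[6,1,5,3,0,5](1) P2=[4,2,3,5,5,0](1)
Move 4: P1 pit0 -> P1=[0,2,6,4,1,6](2) P2=[4,2,3,5,5,0](1)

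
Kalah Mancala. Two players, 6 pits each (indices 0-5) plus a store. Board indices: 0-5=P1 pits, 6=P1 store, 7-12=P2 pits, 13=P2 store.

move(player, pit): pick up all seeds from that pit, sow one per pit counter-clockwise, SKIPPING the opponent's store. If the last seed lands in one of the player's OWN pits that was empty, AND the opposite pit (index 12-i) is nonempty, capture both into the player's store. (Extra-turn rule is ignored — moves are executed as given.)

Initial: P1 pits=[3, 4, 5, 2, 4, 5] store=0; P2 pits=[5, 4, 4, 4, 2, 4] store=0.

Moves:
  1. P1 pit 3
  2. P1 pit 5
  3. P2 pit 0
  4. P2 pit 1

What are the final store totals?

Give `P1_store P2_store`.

Answer: 1 2

Derivation:
Move 1: P1 pit3 -> P1=[3,4,5,0,5,6](0) P2=[5,4,4,4,2,4](0)
Move 2: P1 pit5 -> P1=[3,4,5,0,5,0](1) P2=[6,5,5,5,3,4](0)
Move 3: P2 pit0 -> P1=[3,4,5,0,5,0](1) P2=[0,6,6,6,4,5](1)
Move 4: P2 pit1 -> P1=[4,4,5,0,5,0](1) P2=[0,0,7,7,5,6](2)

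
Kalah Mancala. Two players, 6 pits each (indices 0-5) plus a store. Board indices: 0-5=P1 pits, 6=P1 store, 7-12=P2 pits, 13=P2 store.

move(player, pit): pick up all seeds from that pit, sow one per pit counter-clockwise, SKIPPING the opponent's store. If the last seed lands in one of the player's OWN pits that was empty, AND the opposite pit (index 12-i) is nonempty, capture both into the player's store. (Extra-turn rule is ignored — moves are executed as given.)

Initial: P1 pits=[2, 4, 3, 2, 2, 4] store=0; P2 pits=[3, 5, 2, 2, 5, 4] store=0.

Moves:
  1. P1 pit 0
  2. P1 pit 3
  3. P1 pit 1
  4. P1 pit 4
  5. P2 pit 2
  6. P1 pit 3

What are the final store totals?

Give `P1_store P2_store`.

Move 1: P1 pit0 -> P1=[0,5,4,2,2,4](0) P2=[3,5,2,2,5,4](0)
Move 2: P1 pit3 -> P1=[0,5,4,0,3,5](0) P2=[3,5,2,2,5,4](0)
Move 3: P1 pit1 -> P1=[0,0,5,1,4,6](1) P2=[3,5,2,2,5,4](0)
Move 4: P1 pit4 -> P1=[0,0,5,1,0,7](2) P2=[4,6,2,2,5,4](0)
Move 5: P2 pit2 -> P1=[0,0,5,1,0,7](2) P2=[4,6,0,3,6,4](0)
Move 6: P1 pit3 -> P1=[0,0,5,0,0,7](9) P2=[4,0,0,3,6,4](0)

Answer: 9 0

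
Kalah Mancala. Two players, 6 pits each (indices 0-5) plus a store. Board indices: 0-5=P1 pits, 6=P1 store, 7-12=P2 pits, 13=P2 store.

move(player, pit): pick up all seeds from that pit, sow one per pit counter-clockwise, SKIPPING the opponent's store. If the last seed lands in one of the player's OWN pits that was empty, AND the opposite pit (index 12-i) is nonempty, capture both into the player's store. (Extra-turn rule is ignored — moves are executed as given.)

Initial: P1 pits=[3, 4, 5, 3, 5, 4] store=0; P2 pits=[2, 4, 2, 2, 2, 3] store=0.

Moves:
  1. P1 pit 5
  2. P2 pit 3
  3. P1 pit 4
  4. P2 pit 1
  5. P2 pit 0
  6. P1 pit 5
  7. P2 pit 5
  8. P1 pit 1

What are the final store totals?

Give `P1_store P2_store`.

Move 1: P1 pit5 -> P1=[3,4,5,3,5,0](1) P2=[3,5,3,2,2,3](0)
Move 2: P2 pit3 -> P1=[3,4,5,3,5,0](1) P2=[3,5,3,0,3,4](0)
Move 3: P1 pit4 -> P1=[3,4,5,3,0,1](2) P2=[4,6,4,0,3,4](0)
Move 4: P2 pit1 -> P1=[4,4,5,3,0,1](2) P2=[4,0,5,1,4,5](1)
Move 5: P2 pit0 -> P1=[4,4,5,3,0,1](2) P2=[0,1,6,2,5,5](1)
Move 6: P1 pit5 -> P1=[4,4,5,3,0,0](3) P2=[0,1,6,2,5,5](1)
Move 7: P2 pit5 -> P1=[5,5,6,4,0,0](3) P2=[0,1,6,2,5,0](2)
Move 8: P1 pit1 -> P1=[5,0,7,5,1,1](4) P2=[0,1,6,2,5,0](2)

Answer: 4 2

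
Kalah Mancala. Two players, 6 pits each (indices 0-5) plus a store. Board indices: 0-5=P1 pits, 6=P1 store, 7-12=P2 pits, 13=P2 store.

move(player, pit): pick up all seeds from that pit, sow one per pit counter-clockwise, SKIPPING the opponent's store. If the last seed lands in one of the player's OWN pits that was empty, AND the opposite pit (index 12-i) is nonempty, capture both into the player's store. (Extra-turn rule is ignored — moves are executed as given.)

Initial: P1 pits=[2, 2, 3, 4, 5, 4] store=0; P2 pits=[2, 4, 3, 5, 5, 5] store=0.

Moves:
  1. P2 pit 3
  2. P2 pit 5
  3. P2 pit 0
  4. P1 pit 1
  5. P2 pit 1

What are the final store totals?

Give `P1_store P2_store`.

Move 1: P2 pit3 -> P1=[3,3,3,4,5,4](0) P2=[2,4,3,0,6,6](1)
Move 2: P2 pit5 -> P1=[4,4,4,5,6,4](0) P2=[2,4,3,0,6,0](2)
Move 3: P2 pit0 -> P1=[4,4,4,5,6,4](0) P2=[0,5,4,0,6,0](2)
Move 4: P1 pit1 -> P1=[4,0,5,6,7,5](0) P2=[0,5,4,0,6,0](2)
Move 5: P2 pit1 -> P1=[4,0,5,6,7,5](0) P2=[0,0,5,1,7,1](3)

Answer: 0 3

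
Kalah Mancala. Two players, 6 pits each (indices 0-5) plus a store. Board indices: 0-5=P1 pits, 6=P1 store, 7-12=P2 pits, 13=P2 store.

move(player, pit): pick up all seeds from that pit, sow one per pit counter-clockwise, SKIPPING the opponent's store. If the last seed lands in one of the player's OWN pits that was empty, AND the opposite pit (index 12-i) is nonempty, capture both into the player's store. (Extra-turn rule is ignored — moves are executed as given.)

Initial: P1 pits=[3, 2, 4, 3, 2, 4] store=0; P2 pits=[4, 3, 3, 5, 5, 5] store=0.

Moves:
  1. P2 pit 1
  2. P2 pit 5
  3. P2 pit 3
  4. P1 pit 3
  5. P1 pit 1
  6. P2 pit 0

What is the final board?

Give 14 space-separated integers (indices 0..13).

Answer: 5 0 7 1 4 6 1 0 1 5 1 8 2 2

Derivation:
Move 1: P2 pit1 -> P1=[3,2,4,3,2,4](0) P2=[4,0,4,6,6,5](0)
Move 2: P2 pit5 -> P1=[4,3,5,4,2,4](0) P2=[4,0,4,6,6,0](1)
Move 3: P2 pit3 -> P1=[5,4,6,4,2,4](0) P2=[4,0,4,0,7,1](2)
Move 4: P1 pit3 -> P1=[5,4,6,0,3,5](1) P2=[5,0,4,0,7,1](2)
Move 5: P1 pit1 -> P1=[5,0,7,1,4,6](1) P2=[5,0,4,0,7,1](2)
Move 6: P2 pit0 -> P1=[5,0,7,1,4,6](1) P2=[0,1,5,1,8,2](2)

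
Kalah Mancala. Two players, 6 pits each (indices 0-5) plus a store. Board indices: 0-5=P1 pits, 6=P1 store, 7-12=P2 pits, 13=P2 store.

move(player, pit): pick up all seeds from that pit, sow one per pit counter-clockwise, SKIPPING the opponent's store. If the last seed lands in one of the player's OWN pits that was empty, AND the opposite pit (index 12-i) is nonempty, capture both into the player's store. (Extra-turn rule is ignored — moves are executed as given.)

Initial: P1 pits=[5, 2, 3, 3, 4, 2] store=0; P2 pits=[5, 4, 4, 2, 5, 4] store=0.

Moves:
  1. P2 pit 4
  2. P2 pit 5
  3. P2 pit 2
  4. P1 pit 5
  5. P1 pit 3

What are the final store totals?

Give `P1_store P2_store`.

Move 1: P2 pit4 -> P1=[6,3,4,3,4,2](0) P2=[5,4,4,2,0,5](1)
Move 2: P2 pit5 -> P1=[7,4,5,4,4,2](0) P2=[5,4,4,2,0,0](2)
Move 3: P2 pit2 -> P1=[7,4,5,4,4,2](0) P2=[5,4,0,3,1,1](3)
Move 4: P1 pit5 -> P1=[7,4,5,4,4,0](1) P2=[6,4,0,3,1,1](3)
Move 5: P1 pit3 -> P1=[7,4,5,0,5,1](2) P2=[7,4,0,3,1,1](3)

Answer: 2 3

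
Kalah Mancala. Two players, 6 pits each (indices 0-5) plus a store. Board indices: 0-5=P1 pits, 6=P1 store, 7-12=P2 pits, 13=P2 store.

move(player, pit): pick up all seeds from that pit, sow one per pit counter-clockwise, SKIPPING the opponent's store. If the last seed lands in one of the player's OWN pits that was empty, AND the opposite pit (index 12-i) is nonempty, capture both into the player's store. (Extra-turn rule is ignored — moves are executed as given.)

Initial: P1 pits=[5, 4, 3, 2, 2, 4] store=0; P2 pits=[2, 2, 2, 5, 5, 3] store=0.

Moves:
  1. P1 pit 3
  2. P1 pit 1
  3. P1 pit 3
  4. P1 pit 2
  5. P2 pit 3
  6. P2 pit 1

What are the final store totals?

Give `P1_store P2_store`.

Move 1: P1 pit3 -> P1=[5,4,3,0,3,5](0) P2=[2,2,2,5,5,3](0)
Move 2: P1 pit1 -> P1=[5,0,4,1,4,6](0) P2=[2,2,2,5,5,3](0)
Move 3: P1 pit3 -> P1=[5,0,4,0,5,6](0) P2=[2,2,2,5,5,3](0)
Move 4: P1 pit2 -> P1=[5,0,0,1,6,7](1) P2=[2,2,2,5,5,3](0)
Move 5: P2 pit3 -> P1=[6,1,0,1,6,7](1) P2=[2,2,2,0,6,4](1)
Move 6: P2 pit1 -> P1=[6,1,0,1,6,7](1) P2=[2,0,3,1,6,4](1)

Answer: 1 1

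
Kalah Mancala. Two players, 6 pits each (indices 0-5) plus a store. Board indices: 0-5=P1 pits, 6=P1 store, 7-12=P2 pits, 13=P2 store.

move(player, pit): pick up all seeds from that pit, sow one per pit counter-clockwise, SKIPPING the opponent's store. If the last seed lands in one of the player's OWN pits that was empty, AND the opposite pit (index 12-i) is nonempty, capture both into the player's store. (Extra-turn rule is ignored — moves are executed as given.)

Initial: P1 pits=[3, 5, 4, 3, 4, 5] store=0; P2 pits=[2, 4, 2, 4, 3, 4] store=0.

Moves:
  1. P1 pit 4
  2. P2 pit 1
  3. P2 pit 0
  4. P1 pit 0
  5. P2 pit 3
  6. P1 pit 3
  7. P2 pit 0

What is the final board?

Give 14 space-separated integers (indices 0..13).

Move 1: P1 pit4 -> P1=[3,5,4,3,0,6](1) P2=[3,5,2,4,3,4](0)
Move 2: P2 pit1 -> P1=[3,5,4,3,0,6](1) P2=[3,0,3,5,4,5](1)
Move 3: P2 pit0 -> P1=[3,5,4,3,0,6](1) P2=[0,1,4,6,4,5](1)
Move 4: P1 pit0 -> P1=[0,6,5,4,0,6](1) P2=[0,1,4,6,4,5](1)
Move 5: P2 pit3 -> P1=[1,7,6,4,0,6](1) P2=[0,1,4,0,5,6](2)
Move 6: P1 pit3 -> P1=[1,7,6,0,1,7](2) P2=[1,1,4,0,5,6](2)
Move 7: P2 pit0 -> P1=[1,7,6,0,1,7](2) P2=[0,2,4,0,5,6](2)

Answer: 1 7 6 0 1 7 2 0 2 4 0 5 6 2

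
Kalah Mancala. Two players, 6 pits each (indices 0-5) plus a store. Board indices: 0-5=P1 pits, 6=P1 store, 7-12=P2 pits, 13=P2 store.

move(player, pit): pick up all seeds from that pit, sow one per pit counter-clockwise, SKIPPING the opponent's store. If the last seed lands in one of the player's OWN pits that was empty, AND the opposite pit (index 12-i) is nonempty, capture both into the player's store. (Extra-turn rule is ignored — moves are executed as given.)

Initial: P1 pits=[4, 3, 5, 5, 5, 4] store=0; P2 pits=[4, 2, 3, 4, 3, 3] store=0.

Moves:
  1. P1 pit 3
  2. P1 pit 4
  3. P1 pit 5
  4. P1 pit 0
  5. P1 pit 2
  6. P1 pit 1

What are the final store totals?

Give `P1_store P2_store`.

Move 1: P1 pit3 -> P1=[4,3,5,0,6,5](1) P2=[5,3,3,4,3,3](0)
Move 2: P1 pit4 -> P1=[4,3,5,0,0,6](2) P2=[6,4,4,5,3,3](0)
Move 3: P1 pit5 -> P1=[4,3,5,0,0,0](3) P2=[7,5,5,6,4,3](0)
Move 4: P1 pit0 -> P1=[0,4,6,1,0,0](9) P2=[7,0,5,6,4,3](0)
Move 5: P1 pit2 -> P1=[0,4,0,2,1,1](10) P2=[8,1,5,6,4,3](0)
Move 6: P1 pit1 -> P1=[0,0,1,3,2,2](10) P2=[8,1,5,6,4,3](0)

Answer: 10 0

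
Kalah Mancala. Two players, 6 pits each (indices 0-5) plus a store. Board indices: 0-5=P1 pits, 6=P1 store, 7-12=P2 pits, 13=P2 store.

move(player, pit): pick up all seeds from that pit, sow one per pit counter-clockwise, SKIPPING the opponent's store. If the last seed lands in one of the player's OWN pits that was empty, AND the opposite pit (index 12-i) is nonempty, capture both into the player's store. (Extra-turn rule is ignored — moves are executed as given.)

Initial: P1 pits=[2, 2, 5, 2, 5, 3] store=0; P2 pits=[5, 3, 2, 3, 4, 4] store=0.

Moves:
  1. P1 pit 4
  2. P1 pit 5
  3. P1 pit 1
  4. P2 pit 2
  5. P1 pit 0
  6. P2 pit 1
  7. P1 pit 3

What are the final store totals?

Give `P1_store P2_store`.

Move 1: P1 pit4 -> P1=[2,2,5,2,0,4](1) P2=[6,4,3,3,4,4](0)
Move 2: P1 pit5 -> P1=[2,2,5,2,0,0](2) P2=[7,5,4,3,4,4](0)
Move 3: P1 pit1 -> P1=[2,0,6,3,0,0](2) P2=[7,5,4,3,4,4](0)
Move 4: P2 pit2 -> P1=[2,0,6,3,0,0](2) P2=[7,5,0,4,5,5](1)
Move 5: P1 pit0 -> P1=[0,1,7,3,0,0](2) P2=[7,5,0,4,5,5](1)
Move 6: P2 pit1 -> P1=[0,1,7,3,0,0](2) P2=[7,0,1,5,6,6](2)
Move 7: P1 pit3 -> P1=[0,1,7,0,1,1](3) P2=[7,0,1,5,6,6](2)

Answer: 3 2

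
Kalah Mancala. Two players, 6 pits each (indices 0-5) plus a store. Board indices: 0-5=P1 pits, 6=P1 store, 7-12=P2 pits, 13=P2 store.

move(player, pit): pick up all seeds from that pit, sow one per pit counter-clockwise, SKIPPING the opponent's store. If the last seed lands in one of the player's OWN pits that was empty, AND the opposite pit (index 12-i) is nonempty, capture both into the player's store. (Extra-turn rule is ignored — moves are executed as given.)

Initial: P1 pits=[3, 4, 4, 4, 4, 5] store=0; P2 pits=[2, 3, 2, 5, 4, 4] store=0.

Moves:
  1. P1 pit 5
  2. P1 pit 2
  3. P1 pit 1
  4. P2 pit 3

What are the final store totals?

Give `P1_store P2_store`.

Answer: 2 1

Derivation:
Move 1: P1 pit5 -> P1=[3,4,4,4,4,0](1) P2=[3,4,3,6,4,4](0)
Move 2: P1 pit2 -> P1=[3,4,0,5,5,1](2) P2=[3,4,3,6,4,4](0)
Move 3: P1 pit1 -> P1=[3,0,1,6,6,2](2) P2=[3,4,3,6,4,4](0)
Move 4: P2 pit3 -> P1=[4,1,2,6,6,2](2) P2=[3,4,3,0,5,5](1)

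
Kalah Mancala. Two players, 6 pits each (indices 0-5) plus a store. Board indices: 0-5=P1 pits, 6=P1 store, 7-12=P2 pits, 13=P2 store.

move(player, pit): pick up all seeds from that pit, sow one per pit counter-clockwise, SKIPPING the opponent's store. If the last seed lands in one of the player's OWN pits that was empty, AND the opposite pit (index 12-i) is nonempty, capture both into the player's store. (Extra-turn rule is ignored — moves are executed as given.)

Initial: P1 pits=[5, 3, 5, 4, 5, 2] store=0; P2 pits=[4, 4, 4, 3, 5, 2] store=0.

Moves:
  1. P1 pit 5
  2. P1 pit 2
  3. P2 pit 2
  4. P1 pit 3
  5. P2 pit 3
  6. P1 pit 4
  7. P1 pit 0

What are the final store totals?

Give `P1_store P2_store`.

Answer: 5 2

Derivation:
Move 1: P1 pit5 -> P1=[5,3,5,4,5,0](1) P2=[5,4,4,3,5,2](0)
Move 2: P1 pit2 -> P1=[5,3,0,5,6,1](2) P2=[6,4,4,3,5,2](0)
Move 3: P2 pit2 -> P1=[5,3,0,5,6,1](2) P2=[6,4,0,4,6,3](1)
Move 4: P1 pit3 -> P1=[5,3,0,0,7,2](3) P2=[7,5,0,4,6,3](1)
Move 5: P2 pit3 -> P1=[6,3,0,0,7,2](3) P2=[7,5,0,0,7,4](2)
Move 6: P1 pit4 -> P1=[6,3,0,0,0,3](4) P2=[8,6,1,1,8,4](2)
Move 7: P1 pit0 -> P1=[0,4,1,1,1,4](5) P2=[8,6,1,1,8,4](2)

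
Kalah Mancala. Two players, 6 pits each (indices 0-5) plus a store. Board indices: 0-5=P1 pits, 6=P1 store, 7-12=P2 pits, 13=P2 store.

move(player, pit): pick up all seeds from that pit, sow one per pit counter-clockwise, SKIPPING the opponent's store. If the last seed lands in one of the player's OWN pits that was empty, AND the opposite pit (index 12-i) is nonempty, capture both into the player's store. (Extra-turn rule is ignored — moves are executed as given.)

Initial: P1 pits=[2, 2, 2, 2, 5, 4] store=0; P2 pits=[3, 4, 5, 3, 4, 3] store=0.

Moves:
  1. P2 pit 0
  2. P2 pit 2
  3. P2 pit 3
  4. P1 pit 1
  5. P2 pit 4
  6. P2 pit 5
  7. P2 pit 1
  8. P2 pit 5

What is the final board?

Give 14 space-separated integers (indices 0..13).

Move 1: P2 pit0 -> P1=[2,2,2,2,5,4](0) P2=[0,5,6,4,4,3](0)
Move 2: P2 pit2 -> P1=[3,3,2,2,5,4](0) P2=[0,5,0,5,5,4](1)
Move 3: P2 pit3 -> P1=[4,4,2,2,5,4](0) P2=[0,5,0,0,6,5](2)
Move 4: P1 pit1 -> P1=[4,0,3,3,6,5](0) P2=[0,5,0,0,6,5](2)
Move 5: P2 pit4 -> P1=[5,1,4,4,6,5](0) P2=[0,5,0,0,0,6](3)
Move 6: P2 pit5 -> P1=[6,2,5,5,7,5](0) P2=[0,5,0,0,0,0](4)
Move 7: P2 pit1 -> P1=[6,2,5,5,7,5](0) P2=[0,0,1,1,1,1](5)
Move 8: P2 pit5 -> P1=[6,2,5,5,7,5](0) P2=[0,0,1,1,1,0](6)

Answer: 6 2 5 5 7 5 0 0 0 1 1 1 0 6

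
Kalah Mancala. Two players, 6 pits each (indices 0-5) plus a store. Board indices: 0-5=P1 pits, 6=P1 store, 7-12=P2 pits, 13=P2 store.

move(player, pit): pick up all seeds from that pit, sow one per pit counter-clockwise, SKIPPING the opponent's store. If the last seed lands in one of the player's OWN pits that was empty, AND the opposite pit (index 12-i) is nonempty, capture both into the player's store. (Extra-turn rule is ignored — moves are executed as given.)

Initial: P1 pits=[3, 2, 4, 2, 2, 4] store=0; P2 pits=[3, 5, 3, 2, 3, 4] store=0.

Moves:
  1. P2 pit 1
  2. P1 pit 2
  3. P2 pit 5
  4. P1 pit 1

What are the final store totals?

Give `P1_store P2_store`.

Answer: 1 2

Derivation:
Move 1: P2 pit1 -> P1=[3,2,4,2,2,4](0) P2=[3,0,4,3,4,5](1)
Move 2: P1 pit2 -> P1=[3,2,0,3,3,5](1) P2=[3,0,4,3,4,5](1)
Move 3: P2 pit5 -> P1=[4,3,1,4,3,5](1) P2=[3,0,4,3,4,0](2)
Move 4: P1 pit1 -> P1=[4,0,2,5,4,5](1) P2=[3,0,4,3,4,0](2)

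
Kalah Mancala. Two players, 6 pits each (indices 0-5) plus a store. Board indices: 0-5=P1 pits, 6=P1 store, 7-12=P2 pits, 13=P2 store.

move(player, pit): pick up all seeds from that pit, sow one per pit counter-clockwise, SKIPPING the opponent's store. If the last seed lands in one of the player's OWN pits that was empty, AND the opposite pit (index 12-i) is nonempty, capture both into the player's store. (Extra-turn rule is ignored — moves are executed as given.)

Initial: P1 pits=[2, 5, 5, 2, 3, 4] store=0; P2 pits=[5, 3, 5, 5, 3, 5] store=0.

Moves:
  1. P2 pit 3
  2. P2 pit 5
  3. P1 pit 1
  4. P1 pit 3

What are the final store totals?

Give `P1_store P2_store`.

Answer: 2 2

Derivation:
Move 1: P2 pit3 -> P1=[3,6,5,2,3,4](0) P2=[5,3,5,0,4,6](1)
Move 2: P2 pit5 -> P1=[4,7,6,3,4,4](0) P2=[5,3,5,0,4,0](2)
Move 3: P1 pit1 -> P1=[4,0,7,4,5,5](1) P2=[6,4,5,0,4,0](2)
Move 4: P1 pit3 -> P1=[4,0,7,0,6,6](2) P2=[7,4,5,0,4,0](2)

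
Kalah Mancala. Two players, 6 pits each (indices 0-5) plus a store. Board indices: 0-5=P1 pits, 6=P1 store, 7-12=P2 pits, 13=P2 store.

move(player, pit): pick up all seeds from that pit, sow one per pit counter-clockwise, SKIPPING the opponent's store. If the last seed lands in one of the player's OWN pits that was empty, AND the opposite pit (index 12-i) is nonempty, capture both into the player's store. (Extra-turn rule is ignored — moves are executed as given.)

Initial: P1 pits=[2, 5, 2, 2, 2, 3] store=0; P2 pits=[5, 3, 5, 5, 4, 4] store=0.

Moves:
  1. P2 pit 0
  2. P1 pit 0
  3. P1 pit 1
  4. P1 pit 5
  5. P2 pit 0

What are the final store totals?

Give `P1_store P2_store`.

Answer: 2 0

Derivation:
Move 1: P2 pit0 -> P1=[2,5,2,2,2,3](0) P2=[0,4,6,6,5,5](0)
Move 2: P1 pit0 -> P1=[0,6,3,2,2,3](0) P2=[0,4,6,6,5,5](0)
Move 3: P1 pit1 -> P1=[0,0,4,3,3,4](1) P2=[1,4,6,6,5,5](0)
Move 4: P1 pit5 -> P1=[0,0,4,3,3,0](2) P2=[2,5,7,6,5,5](0)
Move 5: P2 pit0 -> P1=[0,0,4,3,3,0](2) P2=[0,6,8,6,5,5](0)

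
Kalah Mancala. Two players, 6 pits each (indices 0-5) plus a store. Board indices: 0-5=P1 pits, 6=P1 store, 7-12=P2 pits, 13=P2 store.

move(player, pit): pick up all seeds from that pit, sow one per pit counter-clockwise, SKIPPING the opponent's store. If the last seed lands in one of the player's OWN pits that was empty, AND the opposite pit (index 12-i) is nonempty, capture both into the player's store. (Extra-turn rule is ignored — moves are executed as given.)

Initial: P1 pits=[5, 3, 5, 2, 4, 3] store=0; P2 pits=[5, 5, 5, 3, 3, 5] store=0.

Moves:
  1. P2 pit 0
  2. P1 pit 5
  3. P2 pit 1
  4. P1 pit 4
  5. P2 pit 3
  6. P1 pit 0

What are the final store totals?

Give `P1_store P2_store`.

Move 1: P2 pit0 -> P1=[5,3,5,2,4,3](0) P2=[0,6,6,4,4,6](0)
Move 2: P1 pit5 -> P1=[5,3,5,2,4,0](1) P2=[1,7,6,4,4,6](0)
Move 3: P2 pit1 -> P1=[6,4,5,2,4,0](1) P2=[1,0,7,5,5,7](1)
Move 4: P1 pit4 -> P1=[6,4,5,2,0,1](2) P2=[2,1,7,5,5,7](1)
Move 5: P2 pit3 -> P1=[7,5,5,2,0,1](2) P2=[2,1,7,0,6,8](2)
Move 6: P1 pit0 -> P1=[0,6,6,3,1,2](3) P2=[3,1,7,0,6,8](2)

Answer: 3 2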